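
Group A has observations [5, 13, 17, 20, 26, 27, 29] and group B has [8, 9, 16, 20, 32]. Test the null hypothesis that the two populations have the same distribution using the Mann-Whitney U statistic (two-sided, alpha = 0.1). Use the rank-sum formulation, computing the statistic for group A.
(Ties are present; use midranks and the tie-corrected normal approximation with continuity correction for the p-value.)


Step 1: Combine and sort all 12 observations; assign midranks.
sorted (value, group): (5,X), (8,Y), (9,Y), (13,X), (16,Y), (17,X), (20,X), (20,Y), (26,X), (27,X), (29,X), (32,Y)
ranks: 5->1, 8->2, 9->3, 13->4, 16->5, 17->6, 20->7.5, 20->7.5, 26->9, 27->10, 29->11, 32->12
Step 2: Rank sum for X: R1 = 1 + 4 + 6 + 7.5 + 9 + 10 + 11 = 48.5.
Step 3: U_X = R1 - n1(n1+1)/2 = 48.5 - 7*8/2 = 48.5 - 28 = 20.5.
       U_Y = n1*n2 - U_X = 35 - 20.5 = 14.5.
Step 4: Ties are present, so use the tie-corrected normal approximation (with continuity correction) for the p-value.
Step 5: p-value = 0.684221; compare to alpha = 0.1. fail to reject H0.

U_X = 20.5, p = 0.684221, fail to reject H0 at alpha = 0.1.


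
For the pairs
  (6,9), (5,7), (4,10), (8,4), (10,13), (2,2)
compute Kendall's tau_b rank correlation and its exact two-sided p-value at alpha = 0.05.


Step 1: Enumerate the 15 unordered pairs (i,j) with i<j and classify each by sign(x_j-x_i) * sign(y_j-y_i).
  (1,2):dx=-1,dy=-2->C; (1,3):dx=-2,dy=+1->D; (1,4):dx=+2,dy=-5->D; (1,5):dx=+4,dy=+4->C
  (1,6):dx=-4,dy=-7->C; (2,3):dx=-1,dy=+3->D; (2,4):dx=+3,dy=-3->D; (2,5):dx=+5,dy=+6->C
  (2,6):dx=-3,dy=-5->C; (3,4):dx=+4,dy=-6->D; (3,5):dx=+6,dy=+3->C; (3,6):dx=-2,dy=-8->C
  (4,5):dx=+2,dy=+9->C; (4,6):dx=-6,dy=-2->C; (5,6):dx=-8,dy=-11->C
Step 2: C = 10, D = 5, total pairs = 15.
Step 3: tau = (C - D)/(n(n-1)/2) = (10 - 5)/15 = 0.333333.
Step 4: Exact two-sided p-value (enumerate n! = 720 permutations of y under H0): p = 0.469444.
Step 5: alpha = 0.05. fail to reject H0.

tau_b = 0.3333 (C=10, D=5), p = 0.469444, fail to reject H0.


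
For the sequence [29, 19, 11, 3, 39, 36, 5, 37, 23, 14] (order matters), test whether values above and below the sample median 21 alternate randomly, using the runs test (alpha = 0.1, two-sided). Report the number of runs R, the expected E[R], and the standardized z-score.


Step 1: Compute median = 21; label A = above, B = below.
Labels in order: ABBBAABAAB  (n_A = 5, n_B = 5)
Step 2: Count runs R = 6.
Step 3: Under H0 (random ordering), E[R] = 2*n_A*n_B/(n_A+n_B) + 1 = 2*5*5/10 + 1 = 6.0000.
        Var[R] = 2*n_A*n_B*(2*n_A*n_B - n_A - n_B) / ((n_A+n_B)^2 * (n_A+n_B-1)) = 2000/900 = 2.2222.
        SD[R] = 1.4907.
Step 4: R = E[R], so z = 0 with no continuity correction.
Step 5: Two-sided p-value via normal approximation = 2*(1 - Phi(|z|)) = 1.000000.
Step 6: alpha = 0.1. fail to reject H0.

R = 6, z = 0.0000, p = 1.000000, fail to reject H0.


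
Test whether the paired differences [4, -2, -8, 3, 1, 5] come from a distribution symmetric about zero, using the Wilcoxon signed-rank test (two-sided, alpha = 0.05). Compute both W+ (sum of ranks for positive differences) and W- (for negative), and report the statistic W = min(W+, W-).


Step 1: Drop any zero differences (none here) and take |d_i|.
|d| = [4, 2, 8, 3, 1, 5]
Step 2: Midrank |d_i| (ties get averaged ranks).
ranks: |4|->4, |2|->2, |8|->6, |3|->3, |1|->1, |5|->5
Step 3: Attach original signs; sum ranks with positive sign and with negative sign.
W+ = 4 + 3 + 1 + 5 = 13
W- = 2 + 6 = 8
(Check: W+ + W- = 21 should equal n(n+1)/2 = 21.)
Step 4: Test statistic W = min(W+, W-) = 8.
Step 5: No ties, so the exact null distribution over the 2^6 = 64 sign assignments gives the two-sided p-value = 0.687500.
Step 6: alpha = 0.05. fail to reject H0.

W+ = 13, W- = 8, W = min = 8, p = 0.687500, fail to reject H0.


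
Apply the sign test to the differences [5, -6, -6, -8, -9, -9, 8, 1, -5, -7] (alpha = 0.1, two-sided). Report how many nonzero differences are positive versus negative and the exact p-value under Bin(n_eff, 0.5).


Step 1: Discard zero differences. Original n = 10; n_eff = number of nonzero differences = 10.
Nonzero differences (with sign): +5, -6, -6, -8, -9, -9, +8, +1, -5, -7
Step 2: Count signs: positive = 3, negative = 7.
Step 3: Under H0: P(positive) = 0.5, so the number of positives S ~ Bin(10, 0.5).
Step 4: Two-sided exact p-value = sum of Bin(10,0.5) probabilities at or below the observed probability = 0.343750.
Step 5: alpha = 0.1. fail to reject H0.

n_eff = 10, pos = 3, neg = 7, p = 0.343750, fail to reject H0.


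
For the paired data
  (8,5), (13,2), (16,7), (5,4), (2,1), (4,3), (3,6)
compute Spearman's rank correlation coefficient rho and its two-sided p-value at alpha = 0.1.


Step 1: Rank x and y separately (midranks; no ties here).
rank(x): 8->5, 13->6, 16->7, 5->4, 2->1, 4->3, 3->2
rank(y): 5->5, 2->2, 7->7, 4->4, 1->1, 3->3, 6->6
Step 2: d_i = R_x(i) - R_y(i); compute d_i^2.
  (5-5)^2=0, (6-2)^2=16, (7-7)^2=0, (4-4)^2=0, (1-1)^2=0, (3-3)^2=0, (2-6)^2=16
sum(d^2) = 32.
Step 3: rho = 1 - 6*32 / (7*(7^2 - 1)) = 1 - 192/336 = 0.428571.
Step 4: Under H0, t = rho * sqrt((n-2)/(1-rho^2)) = 1.0607 ~ t(5).
Step 5: Two-sided p-value from the t-distribution with 5 df = 0.337368.
Step 6: alpha = 0.1. fail to reject H0.

rho = 0.4286, p = 0.337368, fail to reject H0 at alpha = 0.1.


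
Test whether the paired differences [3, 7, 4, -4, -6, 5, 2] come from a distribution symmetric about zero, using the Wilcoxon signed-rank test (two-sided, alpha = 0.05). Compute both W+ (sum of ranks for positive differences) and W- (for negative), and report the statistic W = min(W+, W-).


Step 1: Drop any zero differences (none here) and take |d_i|.
|d| = [3, 7, 4, 4, 6, 5, 2]
Step 2: Midrank |d_i| (ties get averaged ranks).
ranks: |3|->2, |7|->7, |4|->3.5, |4|->3.5, |6|->6, |5|->5, |2|->1
Step 3: Attach original signs; sum ranks with positive sign and with negative sign.
W+ = 2 + 7 + 3.5 + 5 + 1 = 18.5
W- = 3.5 + 6 = 9.5
(Check: W+ + W- = 28 should equal n(n+1)/2 = 28.)
Step 4: Test statistic W = min(W+, W-) = 9.5.
Step 5: Ties in |d|, so use the tie-corrected normal approximation.
        E[W] = n(n+1)/4 = 7*8/4 = 14.
        Tie groups: |d|=4 (t=2); sum(t^3 - t) = 6.
        Var[W] = n(n+1)(2n+1)/24 - sum(t^3-t)/48 = 840/24 - 6/48 = 34.875.
        z = (W - E[W]) / sqrt(Var[W]) = (9.5 - 14) / 5.9055 = -0.7620.
        Two-sided p = 2*Phi(z) = 0.446060.
Step 6: alpha = 0.05. fail to reject H0.

W+ = 18.5, W- = 9.5, W = min = 9.5, p = 0.446060, fail to reject H0.


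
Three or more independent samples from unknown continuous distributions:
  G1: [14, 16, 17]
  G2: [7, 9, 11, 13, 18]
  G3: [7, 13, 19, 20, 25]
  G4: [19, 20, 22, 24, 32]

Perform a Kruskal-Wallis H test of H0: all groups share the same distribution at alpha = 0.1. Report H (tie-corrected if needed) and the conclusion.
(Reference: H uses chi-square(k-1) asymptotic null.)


Step 1: Combine all N = 18 observations and assign midranks.
sorted (value, group, rank): (7,G2,1.5), (7,G3,1.5), (9,G2,3), (11,G2,4), (13,G2,5.5), (13,G3,5.5), (14,G1,7), (16,G1,8), (17,G1,9), (18,G2,10), (19,G3,11.5), (19,G4,11.5), (20,G3,13.5), (20,G4,13.5), (22,G4,15), (24,G4,16), (25,G3,17), (32,G4,18)
Step 2: Sum ranks within each group.
R_1 = 24 (n_1 = 3)
R_2 = 24 (n_2 = 5)
R_3 = 49 (n_3 = 5)
R_4 = 74 (n_4 = 5)
Step 3: H = 12/(N(N+1)) * sum(R_i^2/n_i) - 3(N+1)
     = 12/(18*19) * (24^2/3 + 24^2/5 + 49^2/5 + 74^2/5) - 3*19
     = 0.035088 * 1882.6 - 57
     = 9.056140.
Step 4: Ties present; correction factor C = 1 - 24/(18^3 - 18) = 0.995872. Corrected H = 9.056140 / 0.995872 = 9.093679.
Step 5: Under H0, H ~ chi^2(3); p-value = 0.028071.
Step 6: alpha = 0.1. reject H0.

H = 9.0937, df = 3, p = 0.028071, reject H0.


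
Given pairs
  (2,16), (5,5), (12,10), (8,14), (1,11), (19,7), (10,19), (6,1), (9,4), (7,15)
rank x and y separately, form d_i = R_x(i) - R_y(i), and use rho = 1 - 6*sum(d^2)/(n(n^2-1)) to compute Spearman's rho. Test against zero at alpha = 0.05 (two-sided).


Step 1: Rank x and y separately (midranks; no ties here).
rank(x): 2->2, 5->3, 12->9, 8->6, 1->1, 19->10, 10->8, 6->4, 9->7, 7->5
rank(y): 16->9, 5->3, 10->5, 14->7, 11->6, 7->4, 19->10, 1->1, 4->2, 15->8
Step 2: d_i = R_x(i) - R_y(i); compute d_i^2.
  (2-9)^2=49, (3-3)^2=0, (9-5)^2=16, (6-7)^2=1, (1-6)^2=25, (10-4)^2=36, (8-10)^2=4, (4-1)^2=9, (7-2)^2=25, (5-8)^2=9
sum(d^2) = 174.
Step 3: rho = 1 - 6*174 / (10*(10^2 - 1)) = 1 - 1044/990 = -0.054545.
Step 4: Under H0, t = rho * sqrt((n-2)/(1-rho^2)) = -0.1545 ~ t(8).
Step 5: Two-sided p-value from the t-distribution with 8 df = 0.881036.
Step 6: alpha = 0.05. fail to reject H0.

rho = -0.0545, p = 0.881036, fail to reject H0 at alpha = 0.05.


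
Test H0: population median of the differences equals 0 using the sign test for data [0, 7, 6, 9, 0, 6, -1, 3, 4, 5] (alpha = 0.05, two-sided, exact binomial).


Step 1: Discard zero differences. Original n = 10; n_eff = number of nonzero differences = 8.
Nonzero differences (with sign): +7, +6, +9, +6, -1, +3, +4, +5
Step 2: Count signs: positive = 7, negative = 1.
Step 3: Under H0: P(positive) = 0.5, so the number of positives S ~ Bin(8, 0.5).
Step 4: Two-sided exact p-value = sum of Bin(8,0.5) probabilities at or below the observed probability = 0.070312.
Step 5: alpha = 0.05. fail to reject H0.

n_eff = 8, pos = 7, neg = 1, p = 0.070312, fail to reject H0.


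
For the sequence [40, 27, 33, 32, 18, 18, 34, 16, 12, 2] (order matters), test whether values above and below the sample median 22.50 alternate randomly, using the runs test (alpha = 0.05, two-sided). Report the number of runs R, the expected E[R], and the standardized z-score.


Step 1: Compute median = 22.50; label A = above, B = below.
Labels in order: AAAABBABBB  (n_A = 5, n_B = 5)
Step 2: Count runs R = 4.
Step 3: Under H0 (random ordering), E[R] = 2*n_A*n_B/(n_A+n_B) + 1 = 2*5*5/10 + 1 = 6.0000.
        Var[R] = 2*n_A*n_B*(2*n_A*n_B - n_A - n_B) / ((n_A+n_B)^2 * (n_A+n_B-1)) = 2000/900 = 2.2222.
        SD[R] = 1.4907.
Step 4: Continuity-corrected z = (R + 0.5 - E[R]) / SD[R] = (4 + 0.5 - 6.0000) / 1.4907 = -1.0062.
Step 5: Two-sided p-value via normal approximation = 2*(1 - Phi(|z|)) = 0.314305.
Step 6: alpha = 0.05. fail to reject H0.

R = 4, z = -1.0062, p = 0.314305, fail to reject H0.


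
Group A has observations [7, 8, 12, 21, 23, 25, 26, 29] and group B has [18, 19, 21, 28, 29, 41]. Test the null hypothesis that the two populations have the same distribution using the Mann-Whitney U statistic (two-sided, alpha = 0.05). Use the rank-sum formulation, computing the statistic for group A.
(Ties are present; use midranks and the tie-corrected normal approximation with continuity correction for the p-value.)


Step 1: Combine and sort all 14 observations; assign midranks.
sorted (value, group): (7,X), (8,X), (12,X), (18,Y), (19,Y), (21,X), (21,Y), (23,X), (25,X), (26,X), (28,Y), (29,X), (29,Y), (41,Y)
ranks: 7->1, 8->2, 12->3, 18->4, 19->5, 21->6.5, 21->6.5, 23->8, 25->9, 26->10, 28->11, 29->12.5, 29->12.5, 41->14
Step 2: Rank sum for X: R1 = 1 + 2 + 3 + 6.5 + 8 + 9 + 10 + 12.5 = 52.
Step 3: U_X = R1 - n1(n1+1)/2 = 52 - 8*9/2 = 52 - 36 = 16.
       U_Y = n1*n2 - U_X = 48 - 16 = 32.
Step 4: Ties are present, so use the tie-corrected normal approximation (with continuity correction) for the p-value.
Step 5: p-value = 0.331857; compare to alpha = 0.05. fail to reject H0.

U_X = 16, p = 0.331857, fail to reject H0 at alpha = 0.05.


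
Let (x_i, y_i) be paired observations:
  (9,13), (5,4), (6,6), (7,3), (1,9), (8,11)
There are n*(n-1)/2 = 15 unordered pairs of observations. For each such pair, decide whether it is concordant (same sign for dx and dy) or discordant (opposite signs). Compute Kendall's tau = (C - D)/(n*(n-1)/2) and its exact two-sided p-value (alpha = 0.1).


Step 1: Enumerate the 15 unordered pairs (i,j) with i<j and classify each by sign(x_j-x_i) * sign(y_j-y_i).
  (1,2):dx=-4,dy=-9->C; (1,3):dx=-3,dy=-7->C; (1,4):dx=-2,dy=-10->C; (1,5):dx=-8,dy=-4->C
  (1,6):dx=-1,dy=-2->C; (2,3):dx=+1,dy=+2->C; (2,4):dx=+2,dy=-1->D; (2,5):dx=-4,dy=+5->D
  (2,6):dx=+3,dy=+7->C; (3,4):dx=+1,dy=-3->D; (3,5):dx=-5,dy=+3->D; (3,6):dx=+2,dy=+5->C
  (4,5):dx=-6,dy=+6->D; (4,6):dx=+1,dy=+8->C; (5,6):dx=+7,dy=+2->C
Step 2: C = 10, D = 5, total pairs = 15.
Step 3: tau = (C - D)/(n(n-1)/2) = (10 - 5)/15 = 0.333333.
Step 4: Exact two-sided p-value (enumerate n! = 720 permutations of y under H0): p = 0.469444.
Step 5: alpha = 0.1. fail to reject H0.

tau_b = 0.3333 (C=10, D=5), p = 0.469444, fail to reject H0.


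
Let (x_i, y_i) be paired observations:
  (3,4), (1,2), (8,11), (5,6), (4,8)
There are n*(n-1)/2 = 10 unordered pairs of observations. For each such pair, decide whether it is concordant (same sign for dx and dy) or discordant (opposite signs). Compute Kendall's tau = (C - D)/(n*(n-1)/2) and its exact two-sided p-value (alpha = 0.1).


Step 1: Enumerate the 10 unordered pairs (i,j) with i<j and classify each by sign(x_j-x_i) * sign(y_j-y_i).
  (1,2):dx=-2,dy=-2->C; (1,3):dx=+5,dy=+7->C; (1,4):dx=+2,dy=+2->C; (1,5):dx=+1,dy=+4->C
  (2,3):dx=+7,dy=+9->C; (2,4):dx=+4,dy=+4->C; (2,5):dx=+3,dy=+6->C; (3,4):dx=-3,dy=-5->C
  (3,5):dx=-4,dy=-3->C; (4,5):dx=-1,dy=+2->D
Step 2: C = 9, D = 1, total pairs = 10.
Step 3: tau = (C - D)/(n(n-1)/2) = (9 - 1)/10 = 0.800000.
Step 4: Exact two-sided p-value (enumerate n! = 120 permutations of y under H0): p = 0.083333.
Step 5: alpha = 0.1. reject H0.

tau_b = 0.8000 (C=9, D=1), p = 0.083333, reject H0.


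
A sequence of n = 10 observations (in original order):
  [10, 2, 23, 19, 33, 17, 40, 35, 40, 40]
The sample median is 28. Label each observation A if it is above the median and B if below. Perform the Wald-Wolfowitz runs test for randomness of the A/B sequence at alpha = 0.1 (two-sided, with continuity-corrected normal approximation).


Step 1: Compute median = 28; label A = above, B = below.
Labels in order: BBBBABAAAA  (n_A = 5, n_B = 5)
Step 2: Count runs R = 4.
Step 3: Under H0 (random ordering), E[R] = 2*n_A*n_B/(n_A+n_B) + 1 = 2*5*5/10 + 1 = 6.0000.
        Var[R] = 2*n_A*n_B*(2*n_A*n_B - n_A - n_B) / ((n_A+n_B)^2 * (n_A+n_B-1)) = 2000/900 = 2.2222.
        SD[R] = 1.4907.
Step 4: Continuity-corrected z = (R + 0.5 - E[R]) / SD[R] = (4 + 0.5 - 6.0000) / 1.4907 = -1.0062.
Step 5: Two-sided p-value via normal approximation = 2*(1 - Phi(|z|)) = 0.314305.
Step 6: alpha = 0.1. fail to reject H0.

R = 4, z = -1.0062, p = 0.314305, fail to reject H0.


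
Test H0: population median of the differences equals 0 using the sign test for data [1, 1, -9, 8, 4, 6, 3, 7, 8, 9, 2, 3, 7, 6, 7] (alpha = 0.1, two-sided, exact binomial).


Step 1: Discard zero differences. Original n = 15; n_eff = number of nonzero differences = 15.
Nonzero differences (with sign): +1, +1, -9, +8, +4, +6, +3, +7, +8, +9, +2, +3, +7, +6, +7
Step 2: Count signs: positive = 14, negative = 1.
Step 3: Under H0: P(positive) = 0.5, so the number of positives S ~ Bin(15, 0.5).
Step 4: Two-sided exact p-value = sum of Bin(15,0.5) probabilities at or below the observed probability = 0.000977.
Step 5: alpha = 0.1. reject H0.

n_eff = 15, pos = 14, neg = 1, p = 0.000977, reject H0.


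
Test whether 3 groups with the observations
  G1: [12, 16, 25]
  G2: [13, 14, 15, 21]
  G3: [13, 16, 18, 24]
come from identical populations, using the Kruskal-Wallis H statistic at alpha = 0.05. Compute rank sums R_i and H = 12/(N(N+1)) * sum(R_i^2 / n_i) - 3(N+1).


Step 1: Combine all N = 11 observations and assign midranks.
sorted (value, group, rank): (12,G1,1), (13,G2,2.5), (13,G3,2.5), (14,G2,4), (15,G2,5), (16,G1,6.5), (16,G3,6.5), (18,G3,8), (21,G2,9), (24,G3,10), (25,G1,11)
Step 2: Sum ranks within each group.
R_1 = 18.5 (n_1 = 3)
R_2 = 20.5 (n_2 = 4)
R_3 = 27 (n_3 = 4)
Step 3: H = 12/(N(N+1)) * sum(R_i^2/n_i) - 3(N+1)
     = 12/(11*12) * (18.5^2/3 + 20.5^2/4 + 27^2/4) - 3*12
     = 0.090909 * 401.396 - 36
     = 0.490530.
Step 4: Ties present; correction factor C = 1 - 12/(11^3 - 11) = 0.990909. Corrected H = 0.490530 / 0.990909 = 0.495031.
Step 5: Under H0, H ~ chi^2(2); p-value = 0.780738.
Step 6: alpha = 0.05. fail to reject H0.

H = 0.4950, df = 2, p = 0.780738, fail to reject H0.


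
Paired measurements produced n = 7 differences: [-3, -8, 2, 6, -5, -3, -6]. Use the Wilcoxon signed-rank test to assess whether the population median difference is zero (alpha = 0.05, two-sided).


Step 1: Drop any zero differences (none here) and take |d_i|.
|d| = [3, 8, 2, 6, 5, 3, 6]
Step 2: Midrank |d_i| (ties get averaged ranks).
ranks: |3|->2.5, |8|->7, |2|->1, |6|->5.5, |5|->4, |3|->2.5, |6|->5.5
Step 3: Attach original signs; sum ranks with positive sign and with negative sign.
W+ = 1 + 5.5 = 6.5
W- = 2.5 + 7 + 4 + 2.5 + 5.5 = 21.5
(Check: W+ + W- = 28 should equal n(n+1)/2 = 28.)
Step 4: Test statistic W = min(W+, W-) = 6.5.
Step 5: Ties in |d|, so use the tie-corrected normal approximation.
        E[W] = n(n+1)/4 = 7*8/4 = 14.
        Tie groups: |d|=3 (t=2), |d|=6 (t=2); sum(t^3 - t) = 12.
        Var[W] = n(n+1)(2n+1)/24 - sum(t^3-t)/48 = 840/24 - 12/48 = 34.75.
        z = (W - E[W]) / sqrt(Var[W]) = (6.5 - 14) / 5.8949 = -1.2723.
        Two-sided p = 2*Phi(z) = 0.203272.
Step 6: alpha = 0.05. fail to reject H0.

W+ = 6.5, W- = 21.5, W = min = 6.5, p = 0.203272, fail to reject H0.


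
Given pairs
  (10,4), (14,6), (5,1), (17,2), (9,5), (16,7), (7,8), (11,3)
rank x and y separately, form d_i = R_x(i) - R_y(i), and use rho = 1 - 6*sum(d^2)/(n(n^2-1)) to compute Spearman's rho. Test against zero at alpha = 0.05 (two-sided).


Step 1: Rank x and y separately (midranks; no ties here).
rank(x): 10->4, 14->6, 5->1, 17->8, 9->3, 16->7, 7->2, 11->5
rank(y): 4->4, 6->6, 1->1, 2->2, 5->5, 7->7, 8->8, 3->3
Step 2: d_i = R_x(i) - R_y(i); compute d_i^2.
  (4-4)^2=0, (6-6)^2=0, (1-1)^2=0, (8-2)^2=36, (3-5)^2=4, (7-7)^2=0, (2-8)^2=36, (5-3)^2=4
sum(d^2) = 80.
Step 3: rho = 1 - 6*80 / (8*(8^2 - 1)) = 1 - 480/504 = 0.047619.
Step 4: Under H0, t = rho * sqrt((n-2)/(1-rho^2)) = 0.1168 ~ t(6).
Step 5: Two-sided p-value from the t-distribution with 6 df = 0.910849.
Step 6: alpha = 0.05. fail to reject H0.

rho = 0.0476, p = 0.910849, fail to reject H0 at alpha = 0.05.


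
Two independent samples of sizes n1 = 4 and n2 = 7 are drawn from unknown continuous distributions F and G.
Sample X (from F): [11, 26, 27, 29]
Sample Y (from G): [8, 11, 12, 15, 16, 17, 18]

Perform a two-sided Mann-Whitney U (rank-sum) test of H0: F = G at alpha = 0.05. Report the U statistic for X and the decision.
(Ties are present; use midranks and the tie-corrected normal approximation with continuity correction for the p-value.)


Step 1: Combine and sort all 11 observations; assign midranks.
sorted (value, group): (8,Y), (11,X), (11,Y), (12,Y), (15,Y), (16,Y), (17,Y), (18,Y), (26,X), (27,X), (29,X)
ranks: 8->1, 11->2.5, 11->2.5, 12->4, 15->5, 16->6, 17->7, 18->8, 26->9, 27->10, 29->11
Step 2: Rank sum for X: R1 = 2.5 + 9 + 10 + 11 = 32.5.
Step 3: U_X = R1 - n1(n1+1)/2 = 32.5 - 4*5/2 = 32.5 - 10 = 22.5.
       U_Y = n1*n2 - U_X = 28 - 22.5 = 5.5.
Step 4: Ties are present, so use the tie-corrected normal approximation (with continuity correction) for the p-value.
Step 5: p-value = 0.129695; compare to alpha = 0.05. fail to reject H0.

U_X = 22.5, p = 0.129695, fail to reject H0 at alpha = 0.05.


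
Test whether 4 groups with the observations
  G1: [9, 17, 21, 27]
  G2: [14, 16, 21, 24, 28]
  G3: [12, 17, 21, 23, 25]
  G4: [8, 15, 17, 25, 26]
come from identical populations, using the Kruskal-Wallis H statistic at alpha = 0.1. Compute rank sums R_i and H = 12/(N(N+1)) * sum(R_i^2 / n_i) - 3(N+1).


Step 1: Combine all N = 19 observations and assign midranks.
sorted (value, group, rank): (8,G4,1), (9,G1,2), (12,G3,3), (14,G2,4), (15,G4,5), (16,G2,6), (17,G1,8), (17,G3,8), (17,G4,8), (21,G1,11), (21,G2,11), (21,G3,11), (23,G3,13), (24,G2,14), (25,G3,15.5), (25,G4,15.5), (26,G4,17), (27,G1,18), (28,G2,19)
Step 2: Sum ranks within each group.
R_1 = 39 (n_1 = 4)
R_2 = 54 (n_2 = 5)
R_3 = 50.5 (n_3 = 5)
R_4 = 46.5 (n_4 = 5)
Step 3: H = 12/(N(N+1)) * sum(R_i^2/n_i) - 3(N+1)
     = 12/(19*20) * (39^2/4 + 54^2/5 + 50.5^2/5 + 46.5^2/5) - 3*20
     = 0.031579 * 1905.95 - 60
     = 0.187895.
Step 4: Ties present; correction factor C = 1 - 54/(19^3 - 19) = 0.992105. Corrected H = 0.187895 / 0.992105 = 0.189390.
Step 5: Under H0, H ~ chi^2(3); p-value = 0.979284.
Step 6: alpha = 0.1. fail to reject H0.

H = 0.1894, df = 3, p = 0.979284, fail to reject H0.


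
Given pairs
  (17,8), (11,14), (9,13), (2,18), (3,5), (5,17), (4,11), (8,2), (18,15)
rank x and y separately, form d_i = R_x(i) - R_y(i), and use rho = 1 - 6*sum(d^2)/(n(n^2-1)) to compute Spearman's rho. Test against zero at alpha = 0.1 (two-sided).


Step 1: Rank x and y separately (midranks; no ties here).
rank(x): 17->8, 11->7, 9->6, 2->1, 3->2, 5->4, 4->3, 8->5, 18->9
rank(y): 8->3, 14->6, 13->5, 18->9, 5->2, 17->8, 11->4, 2->1, 15->7
Step 2: d_i = R_x(i) - R_y(i); compute d_i^2.
  (8-3)^2=25, (7-6)^2=1, (6-5)^2=1, (1-9)^2=64, (2-2)^2=0, (4-8)^2=16, (3-4)^2=1, (5-1)^2=16, (9-7)^2=4
sum(d^2) = 128.
Step 3: rho = 1 - 6*128 / (9*(9^2 - 1)) = 1 - 768/720 = -0.066667.
Step 4: Under H0, t = rho * sqrt((n-2)/(1-rho^2)) = -0.1768 ~ t(7).
Step 5: Two-sided p-value from the t-distribution with 7 df = 0.864690.
Step 6: alpha = 0.1. fail to reject H0.

rho = -0.0667, p = 0.864690, fail to reject H0 at alpha = 0.1.


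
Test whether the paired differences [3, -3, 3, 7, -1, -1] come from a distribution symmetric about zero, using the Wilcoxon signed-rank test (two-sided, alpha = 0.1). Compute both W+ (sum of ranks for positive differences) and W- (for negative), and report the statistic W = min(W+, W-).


Step 1: Drop any zero differences (none here) and take |d_i|.
|d| = [3, 3, 3, 7, 1, 1]
Step 2: Midrank |d_i| (ties get averaged ranks).
ranks: |3|->4, |3|->4, |3|->4, |7|->6, |1|->1.5, |1|->1.5
Step 3: Attach original signs; sum ranks with positive sign and with negative sign.
W+ = 4 + 4 + 6 = 14
W- = 4 + 1.5 + 1.5 = 7
(Check: W+ + W- = 21 should equal n(n+1)/2 = 21.)
Step 4: Test statistic W = min(W+, W-) = 7.
Step 5: Ties in |d|, so use the tie-corrected normal approximation.
        E[W] = n(n+1)/4 = 6*7/4 = 10.5.
        Tie groups: |d|=1 (t=2), |d|=3 (t=3); sum(t^3 - t) = 30.
        Var[W] = n(n+1)(2n+1)/24 - sum(t^3-t)/48 = 546/24 - 30/48 = 22.125.
        z = (W - E[W]) / sqrt(Var[W]) = (7 - 10.5) / 4.7037 = -0.7441.
        Two-sided p = 2*Phi(z) = 0.456821.
Step 6: alpha = 0.1. fail to reject H0.

W+ = 14, W- = 7, W = min = 7, p = 0.456821, fail to reject H0.


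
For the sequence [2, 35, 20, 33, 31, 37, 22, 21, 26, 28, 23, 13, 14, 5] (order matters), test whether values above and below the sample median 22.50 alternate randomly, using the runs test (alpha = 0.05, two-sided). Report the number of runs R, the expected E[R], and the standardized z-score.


Step 1: Compute median = 22.50; label A = above, B = below.
Labels in order: BABAAABBAAABBB  (n_A = 7, n_B = 7)
Step 2: Count runs R = 7.
Step 3: Under H0 (random ordering), E[R] = 2*n_A*n_B/(n_A+n_B) + 1 = 2*7*7/14 + 1 = 8.0000.
        Var[R] = 2*n_A*n_B*(2*n_A*n_B - n_A - n_B) / ((n_A+n_B)^2 * (n_A+n_B-1)) = 8232/2548 = 3.2308.
        SD[R] = 1.7974.
Step 4: Continuity-corrected z = (R + 0.5 - E[R]) / SD[R] = (7 + 0.5 - 8.0000) / 1.7974 = -0.2782.
Step 5: Two-sided p-value via normal approximation = 2*(1 - Phi(|z|)) = 0.780879.
Step 6: alpha = 0.05. fail to reject H0.

R = 7, z = -0.2782, p = 0.780879, fail to reject H0.


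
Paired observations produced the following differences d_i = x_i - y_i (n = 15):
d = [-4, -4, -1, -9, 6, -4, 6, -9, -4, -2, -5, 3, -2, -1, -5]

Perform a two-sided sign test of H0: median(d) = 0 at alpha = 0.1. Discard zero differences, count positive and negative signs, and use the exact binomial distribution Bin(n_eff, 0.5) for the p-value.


Step 1: Discard zero differences. Original n = 15; n_eff = number of nonzero differences = 15.
Nonzero differences (with sign): -4, -4, -1, -9, +6, -4, +6, -9, -4, -2, -5, +3, -2, -1, -5
Step 2: Count signs: positive = 3, negative = 12.
Step 3: Under H0: P(positive) = 0.5, so the number of positives S ~ Bin(15, 0.5).
Step 4: Two-sided exact p-value = sum of Bin(15,0.5) probabilities at or below the observed probability = 0.035156.
Step 5: alpha = 0.1. reject H0.

n_eff = 15, pos = 3, neg = 12, p = 0.035156, reject H0.


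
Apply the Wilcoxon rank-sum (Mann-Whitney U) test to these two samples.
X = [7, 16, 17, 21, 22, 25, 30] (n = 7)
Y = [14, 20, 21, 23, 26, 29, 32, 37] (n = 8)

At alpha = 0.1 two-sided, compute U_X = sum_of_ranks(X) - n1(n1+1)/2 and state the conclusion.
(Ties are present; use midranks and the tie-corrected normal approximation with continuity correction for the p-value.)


Step 1: Combine and sort all 15 observations; assign midranks.
sorted (value, group): (7,X), (14,Y), (16,X), (17,X), (20,Y), (21,X), (21,Y), (22,X), (23,Y), (25,X), (26,Y), (29,Y), (30,X), (32,Y), (37,Y)
ranks: 7->1, 14->2, 16->3, 17->4, 20->5, 21->6.5, 21->6.5, 22->8, 23->9, 25->10, 26->11, 29->12, 30->13, 32->14, 37->15
Step 2: Rank sum for X: R1 = 1 + 3 + 4 + 6.5 + 8 + 10 + 13 = 45.5.
Step 3: U_X = R1 - n1(n1+1)/2 = 45.5 - 7*8/2 = 45.5 - 28 = 17.5.
       U_Y = n1*n2 - U_X = 56 - 17.5 = 38.5.
Step 4: Ties are present, so use the tie-corrected normal approximation (with continuity correction) for the p-value.
Step 5: p-value = 0.246738; compare to alpha = 0.1. fail to reject H0.

U_X = 17.5, p = 0.246738, fail to reject H0 at alpha = 0.1.


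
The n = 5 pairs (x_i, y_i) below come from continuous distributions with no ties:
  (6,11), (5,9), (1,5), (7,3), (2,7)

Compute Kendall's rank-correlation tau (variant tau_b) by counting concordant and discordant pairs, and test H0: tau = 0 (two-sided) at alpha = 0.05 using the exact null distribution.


Step 1: Enumerate the 10 unordered pairs (i,j) with i<j and classify each by sign(x_j-x_i) * sign(y_j-y_i).
  (1,2):dx=-1,dy=-2->C; (1,3):dx=-5,dy=-6->C; (1,4):dx=+1,dy=-8->D; (1,5):dx=-4,dy=-4->C
  (2,3):dx=-4,dy=-4->C; (2,4):dx=+2,dy=-6->D; (2,5):dx=-3,dy=-2->C; (3,4):dx=+6,dy=-2->D
  (3,5):dx=+1,dy=+2->C; (4,5):dx=-5,dy=+4->D
Step 2: C = 6, D = 4, total pairs = 10.
Step 3: tau = (C - D)/(n(n-1)/2) = (6 - 4)/10 = 0.200000.
Step 4: Exact two-sided p-value (enumerate n! = 120 permutations of y under H0): p = 0.816667.
Step 5: alpha = 0.05. fail to reject H0.

tau_b = 0.2000 (C=6, D=4), p = 0.816667, fail to reject H0.


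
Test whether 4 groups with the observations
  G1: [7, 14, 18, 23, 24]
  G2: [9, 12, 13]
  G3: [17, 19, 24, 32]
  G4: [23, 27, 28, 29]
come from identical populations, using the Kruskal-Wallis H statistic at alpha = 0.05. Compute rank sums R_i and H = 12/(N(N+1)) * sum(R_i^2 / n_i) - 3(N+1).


Step 1: Combine all N = 16 observations and assign midranks.
sorted (value, group, rank): (7,G1,1), (9,G2,2), (12,G2,3), (13,G2,4), (14,G1,5), (17,G3,6), (18,G1,7), (19,G3,8), (23,G1,9.5), (23,G4,9.5), (24,G1,11.5), (24,G3,11.5), (27,G4,13), (28,G4,14), (29,G4,15), (32,G3,16)
Step 2: Sum ranks within each group.
R_1 = 34 (n_1 = 5)
R_2 = 9 (n_2 = 3)
R_3 = 41.5 (n_3 = 4)
R_4 = 51.5 (n_4 = 4)
Step 3: H = 12/(N(N+1)) * sum(R_i^2/n_i) - 3(N+1)
     = 12/(16*17) * (34^2/5 + 9^2/3 + 41.5^2/4 + 51.5^2/4) - 3*17
     = 0.044118 * 1351.83 - 51
     = 8.639338.
Step 4: Ties present; correction factor C = 1 - 12/(16^3 - 16) = 0.997059. Corrected H = 8.639338 / 0.997059 = 8.664823.
Step 5: Under H0, H ~ chi^2(3); p-value = 0.034096.
Step 6: alpha = 0.05. reject H0.

H = 8.6648, df = 3, p = 0.034096, reject H0.


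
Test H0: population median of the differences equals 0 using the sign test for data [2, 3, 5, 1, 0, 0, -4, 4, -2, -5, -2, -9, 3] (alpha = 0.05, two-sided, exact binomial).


Step 1: Discard zero differences. Original n = 13; n_eff = number of nonzero differences = 11.
Nonzero differences (with sign): +2, +3, +5, +1, -4, +4, -2, -5, -2, -9, +3
Step 2: Count signs: positive = 6, negative = 5.
Step 3: Under H0: P(positive) = 0.5, so the number of positives S ~ Bin(11, 0.5).
Step 4: Two-sided exact p-value = sum of Bin(11,0.5) probabilities at or below the observed probability = 1.000000.
Step 5: alpha = 0.05. fail to reject H0.

n_eff = 11, pos = 6, neg = 5, p = 1.000000, fail to reject H0.


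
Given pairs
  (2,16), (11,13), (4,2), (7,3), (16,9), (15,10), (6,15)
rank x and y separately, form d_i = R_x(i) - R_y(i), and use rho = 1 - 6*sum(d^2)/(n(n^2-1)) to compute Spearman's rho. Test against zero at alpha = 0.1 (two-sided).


Step 1: Rank x and y separately (midranks; no ties here).
rank(x): 2->1, 11->5, 4->2, 7->4, 16->7, 15->6, 6->3
rank(y): 16->7, 13->5, 2->1, 3->2, 9->3, 10->4, 15->6
Step 2: d_i = R_x(i) - R_y(i); compute d_i^2.
  (1-7)^2=36, (5-5)^2=0, (2-1)^2=1, (4-2)^2=4, (7-3)^2=16, (6-4)^2=4, (3-6)^2=9
sum(d^2) = 70.
Step 3: rho = 1 - 6*70 / (7*(7^2 - 1)) = 1 - 420/336 = -0.250000.
Step 4: Under H0, t = rho * sqrt((n-2)/(1-rho^2)) = -0.5774 ~ t(5).
Step 5: Two-sided p-value from the t-distribution with 5 df = 0.588724.
Step 6: alpha = 0.1. fail to reject H0.

rho = -0.2500, p = 0.588724, fail to reject H0 at alpha = 0.1.


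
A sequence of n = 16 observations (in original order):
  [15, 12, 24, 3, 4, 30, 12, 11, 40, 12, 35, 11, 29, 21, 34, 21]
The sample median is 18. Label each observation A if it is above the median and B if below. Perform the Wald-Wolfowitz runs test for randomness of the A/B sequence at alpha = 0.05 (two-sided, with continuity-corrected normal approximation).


Step 1: Compute median = 18; label A = above, B = below.
Labels in order: BBABBABBABABAAAA  (n_A = 8, n_B = 8)
Step 2: Count runs R = 10.
Step 3: Under H0 (random ordering), E[R] = 2*n_A*n_B/(n_A+n_B) + 1 = 2*8*8/16 + 1 = 9.0000.
        Var[R] = 2*n_A*n_B*(2*n_A*n_B - n_A - n_B) / ((n_A+n_B)^2 * (n_A+n_B-1)) = 14336/3840 = 3.7333.
        SD[R] = 1.9322.
Step 4: Continuity-corrected z = (R - 0.5 - E[R]) / SD[R] = (10 - 0.5 - 9.0000) / 1.9322 = 0.2588.
Step 5: Two-sided p-value via normal approximation = 2*(1 - Phi(|z|)) = 0.795809.
Step 6: alpha = 0.05. fail to reject H0.

R = 10, z = 0.2588, p = 0.795809, fail to reject H0.


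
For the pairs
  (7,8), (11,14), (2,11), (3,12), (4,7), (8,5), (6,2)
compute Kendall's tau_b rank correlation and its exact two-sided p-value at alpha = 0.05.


Step 1: Enumerate the 21 unordered pairs (i,j) with i<j and classify each by sign(x_j-x_i) * sign(y_j-y_i).
  (1,2):dx=+4,dy=+6->C; (1,3):dx=-5,dy=+3->D; (1,4):dx=-4,dy=+4->D; (1,5):dx=-3,dy=-1->C
  (1,6):dx=+1,dy=-3->D; (1,7):dx=-1,dy=-6->C; (2,3):dx=-9,dy=-3->C; (2,4):dx=-8,dy=-2->C
  (2,5):dx=-7,dy=-7->C; (2,6):dx=-3,dy=-9->C; (2,7):dx=-5,dy=-12->C; (3,4):dx=+1,dy=+1->C
  (3,5):dx=+2,dy=-4->D; (3,6):dx=+6,dy=-6->D; (3,7):dx=+4,dy=-9->D; (4,5):dx=+1,dy=-5->D
  (4,6):dx=+5,dy=-7->D; (4,7):dx=+3,dy=-10->D; (5,6):dx=+4,dy=-2->D; (5,7):dx=+2,dy=-5->D
  (6,7):dx=-2,dy=-3->C
Step 2: C = 10, D = 11, total pairs = 21.
Step 3: tau = (C - D)/(n(n-1)/2) = (10 - 11)/21 = -0.047619.
Step 4: Exact two-sided p-value (enumerate n! = 5040 permutations of y under H0): p = 1.000000.
Step 5: alpha = 0.05. fail to reject H0.

tau_b = -0.0476 (C=10, D=11), p = 1.000000, fail to reject H0.


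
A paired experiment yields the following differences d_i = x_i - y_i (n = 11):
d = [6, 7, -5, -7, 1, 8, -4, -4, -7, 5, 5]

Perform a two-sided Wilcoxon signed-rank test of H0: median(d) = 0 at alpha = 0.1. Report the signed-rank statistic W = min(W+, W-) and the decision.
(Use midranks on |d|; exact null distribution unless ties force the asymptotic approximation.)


Step 1: Drop any zero differences (none here) and take |d_i|.
|d| = [6, 7, 5, 7, 1, 8, 4, 4, 7, 5, 5]
Step 2: Midrank |d_i| (ties get averaged ranks).
ranks: |6|->7, |7|->9, |5|->5, |7|->9, |1|->1, |8|->11, |4|->2.5, |4|->2.5, |7|->9, |5|->5, |5|->5
Step 3: Attach original signs; sum ranks with positive sign and with negative sign.
W+ = 7 + 9 + 1 + 11 + 5 + 5 = 38
W- = 5 + 9 + 2.5 + 2.5 + 9 = 28
(Check: W+ + W- = 66 should equal n(n+1)/2 = 66.)
Step 4: Test statistic W = min(W+, W-) = 28.
Step 5: Ties in |d|, so use the tie-corrected normal approximation.
        E[W] = n(n+1)/4 = 11*12/4 = 33.
        Tie groups: |d|=4 (t=2), |d|=5 (t=3), |d|=7 (t=3); sum(t^3 - t) = 54.
        Var[W] = n(n+1)(2n+1)/24 - sum(t^3-t)/48 = 3036/24 - 54/48 = 125.375.
        z = (W - E[W]) / sqrt(Var[W]) = (28 - 33) / 11.1971 = -0.4465.
        Two-sided p = 2*Phi(z) = 0.655204.
Step 6: alpha = 0.1. fail to reject H0.

W+ = 38, W- = 28, W = min = 28, p = 0.655204, fail to reject H0.


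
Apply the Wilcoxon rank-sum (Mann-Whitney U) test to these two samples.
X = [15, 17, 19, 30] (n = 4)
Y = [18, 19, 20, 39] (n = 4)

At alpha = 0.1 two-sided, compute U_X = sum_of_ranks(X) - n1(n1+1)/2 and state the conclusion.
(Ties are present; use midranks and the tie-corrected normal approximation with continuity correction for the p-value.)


Step 1: Combine and sort all 8 observations; assign midranks.
sorted (value, group): (15,X), (17,X), (18,Y), (19,X), (19,Y), (20,Y), (30,X), (39,Y)
ranks: 15->1, 17->2, 18->3, 19->4.5, 19->4.5, 20->6, 30->7, 39->8
Step 2: Rank sum for X: R1 = 1 + 2 + 4.5 + 7 = 14.5.
Step 3: U_X = R1 - n1(n1+1)/2 = 14.5 - 4*5/2 = 14.5 - 10 = 4.5.
       U_Y = n1*n2 - U_X = 16 - 4.5 = 11.5.
Step 4: Ties are present, so use the tie-corrected normal approximation (with continuity correction) for the p-value.
Step 5: p-value = 0.383630; compare to alpha = 0.1. fail to reject H0.

U_X = 4.5, p = 0.383630, fail to reject H0 at alpha = 0.1.


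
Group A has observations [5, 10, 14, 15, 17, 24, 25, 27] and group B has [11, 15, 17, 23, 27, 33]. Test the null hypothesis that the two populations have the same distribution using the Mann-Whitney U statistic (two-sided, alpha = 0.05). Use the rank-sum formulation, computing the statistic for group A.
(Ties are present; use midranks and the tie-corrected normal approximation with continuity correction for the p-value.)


Step 1: Combine and sort all 14 observations; assign midranks.
sorted (value, group): (5,X), (10,X), (11,Y), (14,X), (15,X), (15,Y), (17,X), (17,Y), (23,Y), (24,X), (25,X), (27,X), (27,Y), (33,Y)
ranks: 5->1, 10->2, 11->3, 14->4, 15->5.5, 15->5.5, 17->7.5, 17->7.5, 23->9, 24->10, 25->11, 27->12.5, 27->12.5, 33->14
Step 2: Rank sum for X: R1 = 1 + 2 + 4 + 5.5 + 7.5 + 10 + 11 + 12.5 = 53.5.
Step 3: U_X = R1 - n1(n1+1)/2 = 53.5 - 8*9/2 = 53.5 - 36 = 17.5.
       U_Y = n1*n2 - U_X = 48 - 17.5 = 30.5.
Step 4: Ties are present, so use the tie-corrected normal approximation (with continuity correction) for the p-value.
Step 5: p-value = 0.437063; compare to alpha = 0.05. fail to reject H0.

U_X = 17.5, p = 0.437063, fail to reject H0 at alpha = 0.05.


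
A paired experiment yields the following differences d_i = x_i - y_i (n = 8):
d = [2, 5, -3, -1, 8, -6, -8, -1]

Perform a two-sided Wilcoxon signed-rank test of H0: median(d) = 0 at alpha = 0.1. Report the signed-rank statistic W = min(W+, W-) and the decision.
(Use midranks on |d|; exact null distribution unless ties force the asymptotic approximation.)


Step 1: Drop any zero differences (none here) and take |d_i|.
|d| = [2, 5, 3, 1, 8, 6, 8, 1]
Step 2: Midrank |d_i| (ties get averaged ranks).
ranks: |2|->3, |5|->5, |3|->4, |1|->1.5, |8|->7.5, |6|->6, |8|->7.5, |1|->1.5
Step 3: Attach original signs; sum ranks with positive sign and with negative sign.
W+ = 3 + 5 + 7.5 = 15.5
W- = 4 + 1.5 + 6 + 7.5 + 1.5 = 20.5
(Check: W+ + W- = 36 should equal n(n+1)/2 = 36.)
Step 4: Test statistic W = min(W+, W-) = 15.5.
Step 5: Ties in |d|, so use the tie-corrected normal approximation.
        E[W] = n(n+1)/4 = 8*9/4 = 18.
        Tie groups: |d|=1 (t=2), |d|=8 (t=2); sum(t^3 - t) = 12.
        Var[W] = n(n+1)(2n+1)/24 - sum(t^3-t)/48 = 1224/24 - 12/48 = 50.75.
        z = (W - E[W]) / sqrt(Var[W]) = (15.5 - 18) / 7.1239 = -0.3509.
        Two-sided p = 2*Phi(z) = 0.725640.
Step 6: alpha = 0.1. fail to reject H0.

W+ = 15.5, W- = 20.5, W = min = 15.5, p = 0.725640, fail to reject H0.


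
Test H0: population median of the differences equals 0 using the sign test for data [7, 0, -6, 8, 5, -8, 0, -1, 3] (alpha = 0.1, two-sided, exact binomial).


Step 1: Discard zero differences. Original n = 9; n_eff = number of nonzero differences = 7.
Nonzero differences (with sign): +7, -6, +8, +5, -8, -1, +3
Step 2: Count signs: positive = 4, negative = 3.
Step 3: Under H0: P(positive) = 0.5, so the number of positives S ~ Bin(7, 0.5).
Step 4: Two-sided exact p-value = sum of Bin(7,0.5) probabilities at or below the observed probability = 1.000000.
Step 5: alpha = 0.1. fail to reject H0.

n_eff = 7, pos = 4, neg = 3, p = 1.000000, fail to reject H0.


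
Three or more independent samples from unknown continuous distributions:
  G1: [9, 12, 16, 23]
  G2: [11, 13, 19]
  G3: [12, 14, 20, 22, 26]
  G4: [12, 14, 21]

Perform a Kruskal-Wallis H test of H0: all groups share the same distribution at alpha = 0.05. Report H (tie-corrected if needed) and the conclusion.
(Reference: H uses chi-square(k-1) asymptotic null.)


Step 1: Combine all N = 15 observations and assign midranks.
sorted (value, group, rank): (9,G1,1), (11,G2,2), (12,G1,4), (12,G3,4), (12,G4,4), (13,G2,6), (14,G3,7.5), (14,G4,7.5), (16,G1,9), (19,G2,10), (20,G3,11), (21,G4,12), (22,G3,13), (23,G1,14), (26,G3,15)
Step 2: Sum ranks within each group.
R_1 = 28 (n_1 = 4)
R_2 = 18 (n_2 = 3)
R_3 = 50.5 (n_3 = 5)
R_4 = 23.5 (n_4 = 3)
Step 3: H = 12/(N(N+1)) * sum(R_i^2/n_i) - 3(N+1)
     = 12/(15*16) * (28^2/4 + 18^2/3 + 50.5^2/5 + 23.5^2/3) - 3*16
     = 0.050000 * 998.133 - 48
     = 1.906667.
Step 4: Ties present; correction factor C = 1 - 30/(15^3 - 15) = 0.991071. Corrected H = 1.906667 / 0.991071 = 1.923844.
Step 5: Under H0, H ~ chi^2(3); p-value = 0.588363.
Step 6: alpha = 0.05. fail to reject H0.

H = 1.9238, df = 3, p = 0.588363, fail to reject H0.


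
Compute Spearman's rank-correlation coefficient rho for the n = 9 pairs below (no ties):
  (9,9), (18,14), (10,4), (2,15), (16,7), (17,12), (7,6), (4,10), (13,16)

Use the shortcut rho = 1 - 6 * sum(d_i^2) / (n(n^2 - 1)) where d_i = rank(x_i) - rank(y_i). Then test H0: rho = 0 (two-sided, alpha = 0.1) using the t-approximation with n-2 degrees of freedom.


Step 1: Rank x and y separately (midranks; no ties here).
rank(x): 9->4, 18->9, 10->5, 2->1, 16->7, 17->8, 7->3, 4->2, 13->6
rank(y): 9->4, 14->7, 4->1, 15->8, 7->3, 12->6, 6->2, 10->5, 16->9
Step 2: d_i = R_x(i) - R_y(i); compute d_i^2.
  (4-4)^2=0, (9-7)^2=4, (5-1)^2=16, (1-8)^2=49, (7-3)^2=16, (8-6)^2=4, (3-2)^2=1, (2-5)^2=9, (6-9)^2=9
sum(d^2) = 108.
Step 3: rho = 1 - 6*108 / (9*(9^2 - 1)) = 1 - 648/720 = 0.100000.
Step 4: Under H0, t = rho * sqrt((n-2)/(1-rho^2)) = 0.2659 ~ t(7).
Step 5: Two-sided p-value from the t-distribution with 7 df = 0.797972.
Step 6: alpha = 0.1. fail to reject H0.

rho = 0.1000, p = 0.797972, fail to reject H0 at alpha = 0.1.


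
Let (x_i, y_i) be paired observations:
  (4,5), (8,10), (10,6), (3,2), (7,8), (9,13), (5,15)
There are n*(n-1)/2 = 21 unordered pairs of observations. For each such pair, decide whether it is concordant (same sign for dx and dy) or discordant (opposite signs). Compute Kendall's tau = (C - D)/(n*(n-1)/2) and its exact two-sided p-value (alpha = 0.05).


Step 1: Enumerate the 21 unordered pairs (i,j) with i<j and classify each by sign(x_j-x_i) * sign(y_j-y_i).
  (1,2):dx=+4,dy=+5->C; (1,3):dx=+6,dy=+1->C; (1,4):dx=-1,dy=-3->C; (1,5):dx=+3,dy=+3->C
  (1,6):dx=+5,dy=+8->C; (1,7):dx=+1,dy=+10->C; (2,3):dx=+2,dy=-4->D; (2,4):dx=-5,dy=-8->C
  (2,5):dx=-1,dy=-2->C; (2,6):dx=+1,dy=+3->C; (2,7):dx=-3,dy=+5->D; (3,4):dx=-7,dy=-4->C
  (3,5):dx=-3,dy=+2->D; (3,6):dx=-1,dy=+7->D; (3,7):dx=-5,dy=+9->D; (4,5):dx=+4,dy=+6->C
  (4,6):dx=+6,dy=+11->C; (4,7):dx=+2,dy=+13->C; (5,6):dx=+2,dy=+5->C; (5,7):dx=-2,dy=+7->D
  (6,7):dx=-4,dy=+2->D
Step 2: C = 14, D = 7, total pairs = 21.
Step 3: tau = (C - D)/(n(n-1)/2) = (14 - 7)/21 = 0.333333.
Step 4: Exact two-sided p-value (enumerate n! = 5040 permutations of y under H0): p = 0.381349.
Step 5: alpha = 0.05. fail to reject H0.

tau_b = 0.3333 (C=14, D=7), p = 0.381349, fail to reject H0.


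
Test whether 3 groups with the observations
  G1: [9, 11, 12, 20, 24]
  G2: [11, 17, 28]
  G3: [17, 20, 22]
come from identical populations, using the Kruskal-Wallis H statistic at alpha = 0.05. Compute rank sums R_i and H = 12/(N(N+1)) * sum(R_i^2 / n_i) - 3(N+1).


Step 1: Combine all N = 11 observations and assign midranks.
sorted (value, group, rank): (9,G1,1), (11,G1,2.5), (11,G2,2.5), (12,G1,4), (17,G2,5.5), (17,G3,5.5), (20,G1,7.5), (20,G3,7.5), (22,G3,9), (24,G1,10), (28,G2,11)
Step 2: Sum ranks within each group.
R_1 = 25 (n_1 = 5)
R_2 = 19 (n_2 = 3)
R_3 = 22 (n_3 = 3)
Step 3: H = 12/(N(N+1)) * sum(R_i^2/n_i) - 3(N+1)
     = 12/(11*12) * (25^2/5 + 19^2/3 + 22^2/3) - 3*12
     = 0.090909 * 406.667 - 36
     = 0.969697.
Step 4: Ties present; correction factor C = 1 - 18/(11^3 - 11) = 0.986364. Corrected H = 0.969697 / 0.986364 = 0.983103.
Step 5: Under H0, H ~ chi^2(2); p-value = 0.611677.
Step 6: alpha = 0.05. fail to reject H0.

H = 0.9831, df = 2, p = 0.611677, fail to reject H0.
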